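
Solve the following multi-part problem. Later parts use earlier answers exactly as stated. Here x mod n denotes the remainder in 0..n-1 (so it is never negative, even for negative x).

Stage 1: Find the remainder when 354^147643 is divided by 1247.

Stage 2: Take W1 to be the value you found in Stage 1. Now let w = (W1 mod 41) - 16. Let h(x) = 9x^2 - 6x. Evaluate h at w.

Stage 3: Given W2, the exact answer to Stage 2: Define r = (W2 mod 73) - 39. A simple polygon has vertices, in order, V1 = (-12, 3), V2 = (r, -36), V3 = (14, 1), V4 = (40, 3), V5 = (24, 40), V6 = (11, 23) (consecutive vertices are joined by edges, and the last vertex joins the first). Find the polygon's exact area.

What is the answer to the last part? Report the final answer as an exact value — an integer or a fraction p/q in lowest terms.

Stage 1: squarings mod 1247: 354^1=354, 354^2=616, 354^4=368, 354^8=748, 354^16=848, 354^32=832, 354^64=139, 354^128=616, 354^256=368, 354^512=748, 354^1024=848, 354^2048=832, 354^4096=139, 354^8192=616, 354^16384=368, 354^32768=748, 354^65536=848, 354^131072=832; 354^147643 = 354^1 * 354^2 * 354^8 * 354^16 * 354^32 * 354^128 * 354^16384 * 354^131072 = 382 (mod 1247); answer 382
Stage 2: W1 = 382; w = -3; 9*(-3)^2 - 6*(-3)^1 = (81) + (18) = 99; answer 99
Stage 3: W2 = 99; r = -13; cross terms: (-12*-36 - -13*3)=471, (-13*1 - 14*-36)=491, (14*3 - 40*1)=2, (40*40 - 24*3)=1528, (24*23 - 11*40)=112, (11*3 - -12*23)=309; twice the area = |2913| = 2913; area = 2913/2; answer 2913/2

2913/2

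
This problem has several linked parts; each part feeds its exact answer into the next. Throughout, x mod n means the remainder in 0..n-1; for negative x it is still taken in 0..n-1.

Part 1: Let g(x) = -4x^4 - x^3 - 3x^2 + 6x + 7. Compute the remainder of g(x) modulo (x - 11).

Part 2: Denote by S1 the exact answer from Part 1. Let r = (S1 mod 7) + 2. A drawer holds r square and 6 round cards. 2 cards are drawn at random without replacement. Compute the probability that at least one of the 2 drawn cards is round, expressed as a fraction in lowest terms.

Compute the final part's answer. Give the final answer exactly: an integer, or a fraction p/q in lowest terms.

Part 1: remainder = value at the root: -4*(11)^4 - 1*(11)^3 - 3*(11)^2 + 6*(11)^1 + 7 = (-58564) + (-1331) + (-363) + (66) + (7) = -60185; answer -60185
Part 2: S1 = -60185; r = 3; total draws C(9,2) = 36; complement C(3,2) = 3; favorable 36 - 3 = 33; P = 11/12; answer 11/12

11/12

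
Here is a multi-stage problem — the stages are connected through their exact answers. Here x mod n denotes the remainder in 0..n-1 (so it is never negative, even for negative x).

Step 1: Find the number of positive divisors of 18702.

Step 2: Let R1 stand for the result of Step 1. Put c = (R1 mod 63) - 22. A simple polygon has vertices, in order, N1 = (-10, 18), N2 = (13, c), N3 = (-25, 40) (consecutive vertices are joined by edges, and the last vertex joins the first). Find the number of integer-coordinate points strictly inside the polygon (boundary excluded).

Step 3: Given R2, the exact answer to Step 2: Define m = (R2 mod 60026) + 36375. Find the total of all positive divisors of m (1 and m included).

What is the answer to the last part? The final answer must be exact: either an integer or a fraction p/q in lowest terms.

Step 1: 18702 = 2 * 3^2 * 1039; number of divisors = (1+1) * (2+1) * (1+1) = 12; answer 12
Step 2: R1 = 12; c = -10; cross terms: (-10*-10 - 13*18)=-134, (13*40 - -25*-10)=270, (-25*18 - -10*40)=-50; twice the area = |86| = 86; area = 43; boundary points = 1 + 2 + 1 = 4; strictly interior points = area - boundary/2 + 1 = 42; answer 42
Step 3: R2 = 42; m = 36417; 36417 = 3 * 61 * 199; sigma = (1 + 3) * (1 + 61) * (1 + 199) = 4 * 62 * 200 = 49600; answer 49600

49600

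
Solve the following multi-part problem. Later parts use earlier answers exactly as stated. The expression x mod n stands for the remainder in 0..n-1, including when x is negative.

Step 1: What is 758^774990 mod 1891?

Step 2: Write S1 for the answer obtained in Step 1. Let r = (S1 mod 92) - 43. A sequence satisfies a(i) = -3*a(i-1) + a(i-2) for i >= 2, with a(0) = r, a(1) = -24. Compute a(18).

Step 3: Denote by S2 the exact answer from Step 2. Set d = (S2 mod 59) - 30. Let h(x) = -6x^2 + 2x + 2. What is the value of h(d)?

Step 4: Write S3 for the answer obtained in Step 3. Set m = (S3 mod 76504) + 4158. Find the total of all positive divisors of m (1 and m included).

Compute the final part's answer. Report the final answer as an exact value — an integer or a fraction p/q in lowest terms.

177912

Step 1: squarings mod 1891: 758^1=758, 758^2=1591, 758^4=1123, 758^8=1723, 758^16=1750, 758^32=971, 758^64=1123, 758^128=1723, 758^256=1750, 758^512=971, 758^1024=1123, 758^2048=1723, 758^4096=1750, 758^8192=971, 758^16384=1123, 758^32768=1723, 758^65536=1750, 758^131072=971, 758^262144=1123, 758^524288=1723; 758^774990 = 758^2 * 758^4 * 758^8 * 758^64 * 758^256 * 758^512 * 758^4096 * 758^16384 * 758^32768 * 758^65536 * 758^131072 * 758^524288 = 1768 (mod 1891); answer 1768
Step 2: S1 = 1768; r = -23; a(2) = -3*(-24) + 1*(-23) = 49; iterating: a(2)=49, a(3)=-171, a(4)=562, a(5)=-1857, a(6)=6133, a(7)=-20256, a(8)=66901, a(9)=-220959, a(10)=729778, a(11)=-2410293, a(12)=7960657, a(13)=-26292264, a(14)=86837449, a(15)=-286804611, a(16)=947251282, a(17)=-3128558457, a(18)=10332926653; answer 10332926653
Step 3: S2 = 10332926653; d = -27; -6*(-27)^2 + 2*(-27)^1 + 2 = (-4374) + (-54) + (2) = -4426; answer -4426
Step 4: S3 = -4426; m = 76236; 76236 = 2^2 * 3 * 6353; sigma = (1 + 2 + 4) * (1 + 3) * (1 + 6353) = 7 * 4 * 6354 = 177912; answer 177912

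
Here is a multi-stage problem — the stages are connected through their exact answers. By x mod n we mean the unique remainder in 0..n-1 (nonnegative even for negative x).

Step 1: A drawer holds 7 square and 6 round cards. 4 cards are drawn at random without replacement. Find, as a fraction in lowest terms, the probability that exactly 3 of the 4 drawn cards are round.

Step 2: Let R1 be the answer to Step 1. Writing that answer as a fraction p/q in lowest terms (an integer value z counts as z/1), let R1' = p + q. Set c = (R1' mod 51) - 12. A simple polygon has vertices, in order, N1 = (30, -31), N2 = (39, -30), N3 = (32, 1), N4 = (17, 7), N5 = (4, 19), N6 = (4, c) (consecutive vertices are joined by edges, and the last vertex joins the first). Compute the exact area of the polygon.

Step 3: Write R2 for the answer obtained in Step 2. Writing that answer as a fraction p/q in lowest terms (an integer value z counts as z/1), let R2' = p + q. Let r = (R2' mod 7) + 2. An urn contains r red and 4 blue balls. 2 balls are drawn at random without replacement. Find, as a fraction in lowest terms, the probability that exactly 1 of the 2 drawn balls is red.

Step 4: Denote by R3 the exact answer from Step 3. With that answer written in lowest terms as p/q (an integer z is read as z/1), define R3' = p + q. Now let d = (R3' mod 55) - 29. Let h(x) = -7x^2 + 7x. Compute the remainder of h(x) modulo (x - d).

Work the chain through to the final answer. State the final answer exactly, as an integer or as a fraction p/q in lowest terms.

Step 1: total draws C(13,4) = 715; favorable C(6,3)*C(7,1) = 140; P = 28/143; answer 28/143
Step 2: R1 = 28/143; threaded value p + q = 171; c = 6; cross terms: (30*-30 - 39*-31)=309, (39*1 - 32*-30)=999, (32*7 - 17*1)=207, (17*19 - 4*7)=295, (4*6 - 4*19)=-52, (4*-31 - 30*6)=-304; twice the area = |1454| = 1454; area = 727; answer 727
Step 3: R2 = 727; threaded value p + q = 728; r = 2; total draws C(6,2) = 15; favorable C(2,1)*C(4,1) = 8; P = 8/15; answer 8/15
Step 4: R3 = 8/15; threaded value p + q = 23; d = -6; remainder = value at the root: -7*(-6)^2 + 7*(-6)^1 = (-252) + (-42) = -294; answer -294

-294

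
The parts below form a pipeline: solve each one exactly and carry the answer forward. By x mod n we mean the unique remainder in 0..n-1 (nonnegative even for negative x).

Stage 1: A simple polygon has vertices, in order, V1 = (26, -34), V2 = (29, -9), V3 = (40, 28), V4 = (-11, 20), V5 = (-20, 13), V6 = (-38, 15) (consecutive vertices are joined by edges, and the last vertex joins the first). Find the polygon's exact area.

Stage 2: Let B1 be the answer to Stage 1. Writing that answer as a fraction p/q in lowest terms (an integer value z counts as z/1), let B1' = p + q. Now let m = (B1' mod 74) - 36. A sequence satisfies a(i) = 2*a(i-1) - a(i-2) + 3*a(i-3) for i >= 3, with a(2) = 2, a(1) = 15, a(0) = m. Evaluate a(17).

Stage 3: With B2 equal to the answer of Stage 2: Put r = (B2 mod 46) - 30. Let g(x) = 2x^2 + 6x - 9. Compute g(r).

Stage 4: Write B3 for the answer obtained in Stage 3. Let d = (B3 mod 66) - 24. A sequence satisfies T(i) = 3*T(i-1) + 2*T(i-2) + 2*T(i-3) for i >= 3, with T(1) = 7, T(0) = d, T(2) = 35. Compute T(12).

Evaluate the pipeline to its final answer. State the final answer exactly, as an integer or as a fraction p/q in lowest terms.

Stage 1: cross terms: (26*-9 - 29*-34)=752, (29*28 - 40*-9)=1172, (40*20 - -11*28)=1108, (-11*13 - -20*20)=257, (-20*15 - -38*13)=194, (-38*-34 - 26*15)=902; twice the area = |4385| = 4385; area = 4385/2; answer 4385/2
Stage 2: B1 = 4385/2; threaded value p + q = 4387; m = -15; a(3) = 2*(2) - 1*(15) + 3*(-15) = -56; iterating: a(3)=-56, a(4)=-69, a(5)=-76, a(6)=-251, a(7)=-633, a(8)=-1243, a(9)=-2606, a(10)=-5868, a(11)=-12859, a(12)=-27668, a(13)=-60081, a(14)=-131071, a(15)=-285065, a(16)=-619302, a(17)=-1346752; answer -1346752
Stage 3: B2 = -1346752; r = 6; 2*(6)^2 + 6*(6)^1 - 9 = (72) + (36) + (-9) = 99; answer 99
Stage 4: B3 = 99; d = 9; T(3) = 3*(35) + 2*(7) + 2*(9) = 137; iterating: T(3)=137, T(4)=495, T(5)=1829, T(6)=6751, T(7)=24901, T(8)=91863, T(9)=338893, T(10)=1250207, T(11)=4612133, T(12)=17014599; answer 17014599

17014599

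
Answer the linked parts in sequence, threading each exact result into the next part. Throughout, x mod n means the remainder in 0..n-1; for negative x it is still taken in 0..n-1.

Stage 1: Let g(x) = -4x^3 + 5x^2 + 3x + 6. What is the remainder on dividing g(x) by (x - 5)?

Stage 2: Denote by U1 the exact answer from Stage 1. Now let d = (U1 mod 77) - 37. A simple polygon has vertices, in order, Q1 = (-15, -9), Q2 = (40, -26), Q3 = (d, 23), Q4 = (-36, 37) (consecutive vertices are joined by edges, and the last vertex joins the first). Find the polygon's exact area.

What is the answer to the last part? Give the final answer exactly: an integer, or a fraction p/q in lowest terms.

2999/2

Stage 1: remainder = value at the root: -4*(5)^3 + 5*(5)^2 + 3*(5)^1 + 6 = (-500) + (125) + (15) + (6) = -354; answer -354
Stage 2: U1 = -354; d = -6; cross terms: (-15*-26 - 40*-9)=750, (40*23 - -6*-26)=764, (-6*37 - -36*23)=606, (-36*-9 - -15*37)=879; twice the area = |2999| = 2999; area = 2999/2; answer 2999/2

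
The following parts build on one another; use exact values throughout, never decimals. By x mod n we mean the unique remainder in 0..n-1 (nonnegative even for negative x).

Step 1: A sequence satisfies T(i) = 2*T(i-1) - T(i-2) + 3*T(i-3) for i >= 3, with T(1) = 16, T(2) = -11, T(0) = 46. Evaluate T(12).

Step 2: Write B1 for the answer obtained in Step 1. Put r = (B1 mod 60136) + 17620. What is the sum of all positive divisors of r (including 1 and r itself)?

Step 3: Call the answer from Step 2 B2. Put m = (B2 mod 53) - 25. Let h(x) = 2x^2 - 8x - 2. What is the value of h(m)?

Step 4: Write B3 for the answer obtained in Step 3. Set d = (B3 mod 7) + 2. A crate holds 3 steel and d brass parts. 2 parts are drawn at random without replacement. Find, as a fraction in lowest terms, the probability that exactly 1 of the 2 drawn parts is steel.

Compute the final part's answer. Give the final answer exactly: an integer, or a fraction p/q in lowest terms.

Step 1: T(3) = 2*(-11) - 1*(16) + 3*(46) = 100; iterating: T(3)=100, T(4)=259, T(5)=385, T(6)=811, T(7)=2014, T(8)=4372, T(9)=9163, T(10)=19996, T(11)=43945, T(12)=95383; answer 95383
Step 2: B1 = 95383; r = 52867; 52867 = 29 * 1823; sigma = (1 + 29) * (1 + 1823) = 30 * 1824 = 54720; answer 54720
Step 3: B2 = 54720; m = -1; 2*(-1)^2 - 8*(-1)^1 - 2 = (2) + (8) + (-2) = 8; answer 8
Step 4: B3 = 8; d = 3; total draws C(6,2) = 15; favorable C(3,1)*C(3,1) = 9; P = 3/5; answer 3/5

3/5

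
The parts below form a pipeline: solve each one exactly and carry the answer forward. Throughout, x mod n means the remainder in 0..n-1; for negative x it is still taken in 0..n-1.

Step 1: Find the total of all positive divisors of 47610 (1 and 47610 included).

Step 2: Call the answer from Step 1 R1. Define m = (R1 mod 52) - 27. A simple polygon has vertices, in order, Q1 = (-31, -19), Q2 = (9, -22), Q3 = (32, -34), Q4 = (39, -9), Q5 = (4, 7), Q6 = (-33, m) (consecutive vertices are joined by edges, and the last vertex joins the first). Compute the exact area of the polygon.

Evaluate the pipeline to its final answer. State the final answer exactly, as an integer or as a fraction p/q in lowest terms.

3421/2

Step 1: 47610 = 2 * 3^2 * 5 * 23^2; sigma = (1 + 2) * (1 + 3 + 9) * (1 + 5) * (1 + 23 + 529) = 3 * 13 * 6 * 553 = 129402; answer 129402
Step 2: R1 = 129402; m = -1; cross terms: (-31*-22 - 9*-19)=853, (9*-34 - 32*-22)=398, (32*-9 - 39*-34)=1038, (39*7 - 4*-9)=309, (4*-1 - -33*7)=227, (-33*-19 - -31*-1)=596; twice the area = |3421| = 3421; area = 3421/2; answer 3421/2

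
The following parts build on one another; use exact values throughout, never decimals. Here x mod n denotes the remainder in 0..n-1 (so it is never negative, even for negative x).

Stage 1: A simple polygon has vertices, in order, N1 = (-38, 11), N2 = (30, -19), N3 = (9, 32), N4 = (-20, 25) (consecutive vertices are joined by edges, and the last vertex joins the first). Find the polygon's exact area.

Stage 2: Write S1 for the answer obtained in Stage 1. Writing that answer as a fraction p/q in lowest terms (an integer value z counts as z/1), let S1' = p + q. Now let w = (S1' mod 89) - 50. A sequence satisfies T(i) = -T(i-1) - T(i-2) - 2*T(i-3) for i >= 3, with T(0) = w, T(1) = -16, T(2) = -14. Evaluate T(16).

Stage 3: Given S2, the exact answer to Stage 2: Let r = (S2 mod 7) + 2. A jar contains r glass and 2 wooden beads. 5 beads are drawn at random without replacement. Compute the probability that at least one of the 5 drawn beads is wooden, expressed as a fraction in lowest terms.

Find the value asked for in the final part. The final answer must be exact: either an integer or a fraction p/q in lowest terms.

25/28

Stage 1: cross terms: (-38*-19 - 30*11)=392, (30*32 - 9*-19)=1131, (9*25 - -20*32)=865, (-20*11 - -38*25)=730; twice the area = |3118| = 3118; area = 1559; answer 1559
Stage 2: S1 = 1559; threaded value p + q = 1560; w = -3; T(3) = -1*(-14) - 1*(-16) - 2*(-3) = 36; iterating: T(3)=36, T(4)=10, T(5)=-18, T(6)=-64, T(7)=62, T(8)=38, T(9)=28, T(10)=-190, T(11)=86, T(12)=48, T(13)=246, T(14)=-466, T(15)=124, T(16)=-150; answer -150
Stage 3: S2 = -150; r = 6; total draws C(8,5) = 56; complement C(6,5) = 6; favorable 56 - 6 = 50; P = 25/28; answer 25/28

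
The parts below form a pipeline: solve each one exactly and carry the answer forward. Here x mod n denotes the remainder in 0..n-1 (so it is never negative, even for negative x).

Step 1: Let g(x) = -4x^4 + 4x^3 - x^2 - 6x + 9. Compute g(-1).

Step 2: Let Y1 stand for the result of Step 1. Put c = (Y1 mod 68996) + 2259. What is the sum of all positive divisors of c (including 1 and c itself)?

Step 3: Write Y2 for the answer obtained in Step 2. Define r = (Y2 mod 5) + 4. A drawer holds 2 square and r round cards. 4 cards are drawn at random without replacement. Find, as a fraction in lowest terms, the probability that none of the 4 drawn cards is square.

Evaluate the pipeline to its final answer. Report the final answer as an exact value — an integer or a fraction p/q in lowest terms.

Step 1: -4*(-1)^4 + 4*(-1)^3 - 1*(-1)^2 - 6*(-1)^1 + 9 = (-4) + (-4) + (-1) + (6) + (9) = 6; answer 6
Step 2: Y1 = 6; c = 2265; 2265 = 3 * 5 * 151; sigma = (1 + 3) * (1 + 5) * (1 + 151) = 4 * 6 * 152 = 3648; answer 3648
Step 3: Y2 = 3648; r = 7; total draws C(9,4) = 126; favorable C(7,4) = 35; P = 5/18; answer 5/18

5/18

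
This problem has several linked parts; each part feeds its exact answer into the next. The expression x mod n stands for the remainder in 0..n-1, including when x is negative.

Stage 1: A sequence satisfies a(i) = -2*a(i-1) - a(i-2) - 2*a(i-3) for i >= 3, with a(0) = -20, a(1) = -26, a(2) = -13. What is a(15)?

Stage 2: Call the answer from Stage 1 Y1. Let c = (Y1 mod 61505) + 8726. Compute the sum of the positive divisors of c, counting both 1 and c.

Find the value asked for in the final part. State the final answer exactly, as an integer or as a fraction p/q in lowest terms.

40520

Stage 1: a(3) = -2*(-13) - 1*(-26) - 2*(-20) = 92; iterating: a(3)=92, a(4)=-119, a(5)=172, a(6)=-409, a(7)=884, a(8)=-1703, a(9)=3340, a(10)=-6745, a(11)=13556, a(12)=-27047, a(13)=54028, a(14)=-108121, a(15)=216308; answer 216308
Stage 2: Y1 = 216308; c = 40519; 40519 is prime, so its only divisors are 1 and 40519; sigma = 1 + 40519 = 40520; answer 40520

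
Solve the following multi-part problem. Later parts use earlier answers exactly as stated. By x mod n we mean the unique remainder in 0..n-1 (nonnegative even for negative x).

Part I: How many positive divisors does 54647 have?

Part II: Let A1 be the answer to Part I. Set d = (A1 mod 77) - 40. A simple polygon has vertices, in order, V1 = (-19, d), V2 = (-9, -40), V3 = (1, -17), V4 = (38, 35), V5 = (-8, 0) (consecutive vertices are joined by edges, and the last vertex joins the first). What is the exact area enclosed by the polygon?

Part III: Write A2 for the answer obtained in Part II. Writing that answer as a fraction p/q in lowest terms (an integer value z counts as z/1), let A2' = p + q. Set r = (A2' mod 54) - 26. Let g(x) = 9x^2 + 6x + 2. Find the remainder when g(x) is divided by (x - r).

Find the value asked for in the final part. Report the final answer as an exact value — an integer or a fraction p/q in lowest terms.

197

Part I: 54647 is prime, so its only divisors are 1 and 54647; count = 2; answer 2
Part II: A1 = 2; d = -38; cross terms: (-19*-40 - -9*-38)=418, (-9*-17 - 1*-40)=193, (1*35 - 38*-17)=681, (38*0 - -8*35)=280, (-8*-38 - -19*0)=304; twice the area = |1876| = 1876; area = 938; answer 938
Part III: A2 = 938; threaded value p + q = 939; r = -5; remainder = value at the root: 9*(-5)^2 + 6*(-5)^1 + 2 = (225) + (-30) + (2) = 197; answer 197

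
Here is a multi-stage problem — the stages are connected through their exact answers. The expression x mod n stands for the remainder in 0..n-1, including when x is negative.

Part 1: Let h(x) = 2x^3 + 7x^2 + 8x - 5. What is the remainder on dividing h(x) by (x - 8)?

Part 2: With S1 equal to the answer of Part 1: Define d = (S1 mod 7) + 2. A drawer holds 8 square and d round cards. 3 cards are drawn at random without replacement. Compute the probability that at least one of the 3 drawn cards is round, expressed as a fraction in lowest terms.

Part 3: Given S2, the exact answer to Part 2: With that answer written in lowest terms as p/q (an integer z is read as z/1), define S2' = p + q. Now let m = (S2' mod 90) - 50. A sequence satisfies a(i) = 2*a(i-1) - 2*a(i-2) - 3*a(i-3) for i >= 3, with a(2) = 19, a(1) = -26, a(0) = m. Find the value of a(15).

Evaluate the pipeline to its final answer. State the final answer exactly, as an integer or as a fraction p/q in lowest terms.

Part 1: remainder = value at the root: 2*(8)^3 + 7*(8)^2 + 8*(8)^1 - 5 = (1024) + (448) + (64) + (-5) = 1531; answer 1531
Part 2: S1 = 1531; d = 7; total draws C(15,3) = 455; complement C(8,3) = 56; favorable 455 - 56 = 399; P = 57/65; answer 57/65
Part 3: S2 = 57/65; threaded value p + q = 122; m = -18; a(3) = 2*(19) - 2*(-26) - 3*(-18) = 144; iterating: a(3)=144, a(4)=328, a(5)=311, a(6)=-466, a(7)=-2538, a(8)=-5077, a(9)=-3680, a(10)=10408, a(11)=43407, a(12)=77038, a(13)=36038, a(14)=-212221, a(15)=-727632; answer -727632

-727632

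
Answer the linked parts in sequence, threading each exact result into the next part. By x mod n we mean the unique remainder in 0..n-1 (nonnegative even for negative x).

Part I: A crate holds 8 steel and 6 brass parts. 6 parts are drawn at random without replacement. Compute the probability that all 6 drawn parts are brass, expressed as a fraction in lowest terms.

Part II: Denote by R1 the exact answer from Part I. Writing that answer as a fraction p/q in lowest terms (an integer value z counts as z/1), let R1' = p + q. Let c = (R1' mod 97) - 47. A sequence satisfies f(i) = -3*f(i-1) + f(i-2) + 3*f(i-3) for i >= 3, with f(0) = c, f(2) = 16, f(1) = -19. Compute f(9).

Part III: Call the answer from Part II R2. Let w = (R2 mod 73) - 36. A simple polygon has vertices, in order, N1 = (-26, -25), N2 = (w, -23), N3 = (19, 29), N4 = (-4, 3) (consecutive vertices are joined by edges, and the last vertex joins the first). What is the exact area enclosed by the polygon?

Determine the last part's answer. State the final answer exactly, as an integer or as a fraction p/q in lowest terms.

504

Part I: total draws C(14,6) = 3003; favorable C(6,6) = 1; P = 1/3003; answer 1/3003
Part II: R1 = 1/3003; threaded value p + q = 3004; c = 47; f(3) = -3*(16) + 1*(-19) + 3*(47) = 74; iterating: f(3)=74, f(4)=-263, f(5)=911, f(6)=-2774, f(7)=8444, f(8)=-25373, f(9)=76241; answer 76241
Part III: R2 = 76241; w = -7; cross terms: (-26*-23 - -7*-25)=423, (-7*29 - 19*-23)=234, (19*3 - -4*29)=173, (-4*-25 - -26*3)=178; twice the area = |1008| = 1008; area = 504; answer 504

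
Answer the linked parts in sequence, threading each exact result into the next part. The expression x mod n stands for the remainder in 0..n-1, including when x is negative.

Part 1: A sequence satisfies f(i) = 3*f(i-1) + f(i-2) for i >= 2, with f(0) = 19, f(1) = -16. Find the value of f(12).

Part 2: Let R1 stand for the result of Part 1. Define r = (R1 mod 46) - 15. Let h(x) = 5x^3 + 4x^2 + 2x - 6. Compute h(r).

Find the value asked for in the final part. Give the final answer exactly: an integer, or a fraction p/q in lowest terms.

14526

Part 1: f(2) = 3*(-16) + 1*(19) = -29; iterating: f(2)=-29, f(3)=-103, f(4)=-338, f(5)=-1117, f(6)=-3689, f(7)=-12184, f(8)=-40241, f(9)=-132907, f(10)=-438962, f(11)=-1449793, f(12)=-4788341; answer -4788341
Part 2: R1 = -4788341; r = 14; 5*(14)^3 + 4*(14)^2 + 2*(14)^1 - 6 = (13720) + (784) + (28) + (-6) = 14526; answer 14526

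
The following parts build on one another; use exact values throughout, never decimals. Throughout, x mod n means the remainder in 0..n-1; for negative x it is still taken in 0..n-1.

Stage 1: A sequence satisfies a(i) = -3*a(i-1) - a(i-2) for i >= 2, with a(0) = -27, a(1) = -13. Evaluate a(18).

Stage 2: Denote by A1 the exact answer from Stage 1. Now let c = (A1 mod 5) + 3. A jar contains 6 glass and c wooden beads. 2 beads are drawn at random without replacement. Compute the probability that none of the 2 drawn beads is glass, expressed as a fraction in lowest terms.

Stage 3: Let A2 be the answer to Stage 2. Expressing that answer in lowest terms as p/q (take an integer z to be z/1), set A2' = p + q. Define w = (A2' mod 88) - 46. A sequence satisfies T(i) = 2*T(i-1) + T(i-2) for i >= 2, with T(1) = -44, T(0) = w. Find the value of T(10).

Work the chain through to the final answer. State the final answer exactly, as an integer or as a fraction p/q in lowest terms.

-137137

Stage 1: a(2) = -3*(-13) - 1*(-27) = 66; iterating: a(2)=66, a(3)=-185, a(4)=489, a(5)=-1282, a(6)=3357, a(7)=-8789, a(8)=23010, a(9)=-60241, a(10)=157713, a(11)=-412898, a(12)=1080981, a(13)=-2830045, a(14)=7409154, a(15)=-19397417, a(16)=50783097, a(17)=-132951874, a(18)=348072525; answer 348072525
Stage 2: A1 = 348072525; c = 3; total draws C(9,2) = 36; favorable C(3,2) = 3; P = 1/12; answer 1/12
Stage 3: A2 = 1/12; threaded value p + q = 13; w = -33; T(2) = 2*(-44) + 1*(-33) = -121; iterating: T(2)=-121, T(3)=-286, T(4)=-693, T(5)=-1672, T(6)=-4037, T(7)=-9746, T(8)=-23529, T(9)=-56804, T(10)=-137137; answer -137137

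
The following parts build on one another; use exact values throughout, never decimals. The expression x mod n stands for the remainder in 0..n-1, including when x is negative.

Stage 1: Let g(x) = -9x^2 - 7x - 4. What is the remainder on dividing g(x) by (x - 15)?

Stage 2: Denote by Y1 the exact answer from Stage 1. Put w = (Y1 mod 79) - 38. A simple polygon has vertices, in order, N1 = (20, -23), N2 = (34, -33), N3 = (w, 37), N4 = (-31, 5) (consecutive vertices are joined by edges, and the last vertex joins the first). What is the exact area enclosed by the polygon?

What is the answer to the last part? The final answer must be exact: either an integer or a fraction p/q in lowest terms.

Stage 1: remainder = value at the root: -9*(15)^2 - 7*(15)^1 - 4 = (-2025) + (-105) + (-4) = -2134; answer -2134
Stage 2: Y1 = -2134; w = 40; cross terms: (20*-33 - 34*-23)=122, (34*37 - 40*-33)=2578, (40*5 - -31*37)=1347, (-31*-23 - 20*5)=613; twice the area = |4660| = 4660; area = 2330; answer 2330

2330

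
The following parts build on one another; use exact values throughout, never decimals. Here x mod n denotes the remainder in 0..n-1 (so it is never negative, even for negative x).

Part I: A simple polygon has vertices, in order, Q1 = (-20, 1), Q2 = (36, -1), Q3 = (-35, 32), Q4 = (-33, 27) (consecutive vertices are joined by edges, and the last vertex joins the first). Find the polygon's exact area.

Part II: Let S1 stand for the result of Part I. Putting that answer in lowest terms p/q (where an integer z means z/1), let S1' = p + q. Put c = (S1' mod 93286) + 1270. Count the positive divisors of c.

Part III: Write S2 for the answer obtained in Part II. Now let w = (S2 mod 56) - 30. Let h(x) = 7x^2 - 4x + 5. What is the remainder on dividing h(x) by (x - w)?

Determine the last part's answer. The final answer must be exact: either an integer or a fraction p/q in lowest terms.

Part I: cross terms: (-20*-1 - 36*1)=-16, (36*32 - -35*-1)=1117, (-35*27 - -33*32)=111, (-33*1 - -20*27)=507; twice the area = |1719| = 1719; area = 1719/2; answer 1719/2
Part II: S1 = 1719/2; threaded value p + q = 1721; c = 2991; 2991 = 3 * 997; number of divisors = (1+1) * (1+1) = 4; answer 4
Part III: S2 = 4; w = -26; remainder = value at the root: 7*(-26)^2 - 4*(-26)^1 + 5 = (4732) + (104) + (5) = 4841; answer 4841

4841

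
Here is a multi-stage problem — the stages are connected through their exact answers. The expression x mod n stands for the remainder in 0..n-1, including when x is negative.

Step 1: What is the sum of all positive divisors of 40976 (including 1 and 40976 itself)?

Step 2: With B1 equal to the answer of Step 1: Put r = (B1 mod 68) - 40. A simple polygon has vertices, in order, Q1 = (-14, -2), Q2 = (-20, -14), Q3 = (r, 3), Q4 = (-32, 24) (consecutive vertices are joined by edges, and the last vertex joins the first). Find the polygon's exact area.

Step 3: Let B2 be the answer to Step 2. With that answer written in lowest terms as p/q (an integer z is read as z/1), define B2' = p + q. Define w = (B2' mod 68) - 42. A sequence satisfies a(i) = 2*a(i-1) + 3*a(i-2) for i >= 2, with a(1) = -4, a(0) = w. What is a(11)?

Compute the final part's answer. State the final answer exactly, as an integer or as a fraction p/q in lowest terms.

-221434

Step 1: 40976 = 2^4 * 13 * 197; sigma = (1 + 2 + 4 + 8 + 16) * (1 + 13) * (1 + 197) = 31 * 14 * 198 = 85932; answer 85932
Step 2: B1 = 85932; r = 8; cross terms: (-14*-14 - -20*-2)=156, (-20*3 - 8*-14)=52, (8*24 - -32*3)=288, (-32*-2 - -14*24)=400; twice the area = |896| = 896; area = 448; answer 448
Step 3: B2 = 448; threaded value p + q = 449; w = -1; a(2) = 2*(-4) + 3*(-1) = -11; iterating: a(2)=-11, a(3)=-34, a(4)=-101, a(5)=-304, a(6)=-911, a(7)=-2734, a(8)=-8201, a(9)=-24604, a(10)=-73811, a(11)=-221434; answer -221434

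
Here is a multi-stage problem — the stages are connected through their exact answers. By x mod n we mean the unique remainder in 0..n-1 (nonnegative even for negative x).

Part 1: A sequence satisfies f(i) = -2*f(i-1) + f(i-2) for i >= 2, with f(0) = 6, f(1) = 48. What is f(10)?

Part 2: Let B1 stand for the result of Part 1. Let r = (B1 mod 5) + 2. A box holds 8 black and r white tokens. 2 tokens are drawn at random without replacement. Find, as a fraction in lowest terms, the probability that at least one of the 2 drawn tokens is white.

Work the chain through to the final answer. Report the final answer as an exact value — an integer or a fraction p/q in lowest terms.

27/55

Part 1: f(2) = -2*(48) + 1*(6) = -90; iterating: f(2)=-90, f(3)=228, f(4)=-546, f(5)=1320, f(6)=-3186, f(7)=7692, f(8)=-18570, f(9)=44832, f(10)=-108234; answer -108234
Part 2: B1 = -108234; r = 3; total draws C(11,2) = 55; complement C(8,2) = 28; favorable 55 - 28 = 27; P = 27/55; answer 27/55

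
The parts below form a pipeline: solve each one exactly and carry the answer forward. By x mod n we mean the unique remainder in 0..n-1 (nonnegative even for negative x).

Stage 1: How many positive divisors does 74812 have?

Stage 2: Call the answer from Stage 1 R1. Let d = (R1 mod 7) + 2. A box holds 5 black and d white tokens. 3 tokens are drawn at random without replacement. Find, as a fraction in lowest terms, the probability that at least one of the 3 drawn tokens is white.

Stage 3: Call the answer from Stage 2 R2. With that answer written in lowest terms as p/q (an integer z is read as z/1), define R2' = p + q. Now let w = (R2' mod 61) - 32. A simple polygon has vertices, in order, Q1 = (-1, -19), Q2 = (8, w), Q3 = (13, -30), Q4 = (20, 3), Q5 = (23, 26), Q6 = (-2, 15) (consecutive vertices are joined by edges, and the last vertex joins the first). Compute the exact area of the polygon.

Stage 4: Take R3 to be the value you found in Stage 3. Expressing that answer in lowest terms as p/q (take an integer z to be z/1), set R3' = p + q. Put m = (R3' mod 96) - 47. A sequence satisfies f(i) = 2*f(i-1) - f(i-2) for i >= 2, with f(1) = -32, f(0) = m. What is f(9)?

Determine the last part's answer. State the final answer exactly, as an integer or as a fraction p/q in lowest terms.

-504

Stage 1: 74812 = 2^2 * 59 * 317; number of divisors = (2+1) * (1+1) * (1+1) = 12; answer 12
Stage 2: R1 = 12; d = 7; total draws C(12,3) = 220; complement C(5,3) = 10; favorable 220 - 10 = 210; P = 21/22; answer 21/22
Stage 3: R2 = 21/22; threaded value p + q = 43; w = 11; cross terms: (-1*11 - 8*-19)=141, (8*-30 - 13*11)=-383, (13*3 - 20*-30)=639, (20*26 - 23*3)=451, (23*15 - -2*26)=397, (-2*-19 - -1*15)=53; twice the area = |1298| = 1298; area = 649; answer 649
Stage 4: R3 = 649; threaded value p + q = 650; m = 27; f(2) = 2*(-32) - 1*(27) = -91; iterating: f(2)=-91, f(3)=-150, f(4)=-209, f(5)=-268, f(6)=-327, f(7)=-386, f(8)=-445, f(9)=-504; answer -504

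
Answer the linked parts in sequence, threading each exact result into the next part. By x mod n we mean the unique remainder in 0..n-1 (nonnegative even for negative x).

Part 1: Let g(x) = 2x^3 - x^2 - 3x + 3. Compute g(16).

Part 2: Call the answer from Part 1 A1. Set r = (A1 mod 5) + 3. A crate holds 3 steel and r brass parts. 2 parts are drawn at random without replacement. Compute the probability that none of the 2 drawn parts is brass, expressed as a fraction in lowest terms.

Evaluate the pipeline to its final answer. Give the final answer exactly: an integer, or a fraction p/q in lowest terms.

1/7

Part 1: 2*(16)^3 - 1*(16)^2 - 3*(16)^1 + 3 = (8192) + (-256) + (-48) + (3) = 7891; answer 7891
Part 2: A1 = 7891; r = 4; total draws C(7,2) = 21; favorable C(3,2) = 3; P = 1/7; answer 1/7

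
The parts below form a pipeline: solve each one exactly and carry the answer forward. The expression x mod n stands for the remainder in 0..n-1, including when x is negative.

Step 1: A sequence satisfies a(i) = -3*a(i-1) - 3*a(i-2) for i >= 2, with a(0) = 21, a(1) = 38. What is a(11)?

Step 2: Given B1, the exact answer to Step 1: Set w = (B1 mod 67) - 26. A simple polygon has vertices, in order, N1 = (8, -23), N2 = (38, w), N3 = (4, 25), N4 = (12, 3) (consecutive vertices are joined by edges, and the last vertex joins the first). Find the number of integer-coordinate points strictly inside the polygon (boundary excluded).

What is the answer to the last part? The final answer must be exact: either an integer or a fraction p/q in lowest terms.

656

Step 1: a(2) = -3*(38) - 3*(21) = -177; iterating: a(2)=-177, a(3)=417, a(4)=-720, a(5)=909, a(6)=-567, a(7)=-1026, a(8)=4779, a(9)=-11259, a(10)=19440, a(11)=-24543; answer -24543
Step 2: B1 = -24543; w = 20; cross terms: (8*20 - 38*-23)=1034, (38*25 - 4*20)=870, (4*3 - 12*25)=-288, (12*-23 - 8*3)=-300; twice the area = |1316| = 1316; area = 658; boundary points = 1 + 1 + 2 + 2 = 6; strictly interior points = area - boundary/2 + 1 = 656; answer 656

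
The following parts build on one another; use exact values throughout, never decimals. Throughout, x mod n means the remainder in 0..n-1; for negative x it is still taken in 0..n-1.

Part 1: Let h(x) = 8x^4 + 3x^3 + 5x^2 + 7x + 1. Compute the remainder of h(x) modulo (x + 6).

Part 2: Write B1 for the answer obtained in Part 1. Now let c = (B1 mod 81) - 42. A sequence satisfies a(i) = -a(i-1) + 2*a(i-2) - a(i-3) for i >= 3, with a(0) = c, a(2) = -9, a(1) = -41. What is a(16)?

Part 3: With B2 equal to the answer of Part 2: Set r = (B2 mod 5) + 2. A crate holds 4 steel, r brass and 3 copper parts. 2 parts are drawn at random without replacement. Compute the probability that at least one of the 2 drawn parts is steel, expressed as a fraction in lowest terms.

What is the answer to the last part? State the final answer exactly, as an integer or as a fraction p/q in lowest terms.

Part 1: remainder = value at the root: 8*(-6)^4 + 3*(-6)^3 + 5*(-6)^2 + 7*(-6)^1 + 1 = (10368) + (-648) + (180) + (-42) + (1) = 9859; answer 9859
Part 2: B1 = 9859; c = 16; a(3) = -1*(-9) + 2*(-41) - 1*(16) = -89; iterating: a(3)=-89, a(4)=112, a(5)=-281, a(6)=594, a(7)=-1268, a(8)=2737, a(9)=-5867, a(10)=12609, a(11)=-27080, a(12)=58165, a(13)=-124934, a(14)=268344, a(15)=-576377, a(16)=1237999; answer 1237999
Part 3: B2 = 1237999; r = 6; total draws C(13,2) = 78; complement C(9,2) = 36; favorable 78 - 36 = 42; P = 7/13; answer 7/13

7/13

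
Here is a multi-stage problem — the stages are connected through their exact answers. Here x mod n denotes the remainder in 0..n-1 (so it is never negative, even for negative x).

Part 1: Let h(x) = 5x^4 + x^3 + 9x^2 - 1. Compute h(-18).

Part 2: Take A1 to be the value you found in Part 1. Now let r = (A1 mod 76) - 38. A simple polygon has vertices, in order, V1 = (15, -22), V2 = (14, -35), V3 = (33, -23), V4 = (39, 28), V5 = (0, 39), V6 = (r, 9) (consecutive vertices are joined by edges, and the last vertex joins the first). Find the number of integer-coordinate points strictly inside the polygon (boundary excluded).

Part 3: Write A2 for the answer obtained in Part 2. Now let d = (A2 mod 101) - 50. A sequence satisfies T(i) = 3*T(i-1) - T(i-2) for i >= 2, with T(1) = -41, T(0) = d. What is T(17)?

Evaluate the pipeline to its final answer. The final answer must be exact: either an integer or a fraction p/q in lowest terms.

-327485654

Part 1: 5*(-18)^4 + 1*(-18)^3 + 9*(-18)^2 - 1 = (524880) + (-5832) + (2916) + (-1) = 521963; answer 521963
Part 2: A1 = 521963; r = 33; cross terms: (15*-35 - 14*-22)=-217, (14*-23 - 33*-35)=833, (33*28 - 39*-23)=1821, (39*39 - 0*28)=1521, (0*9 - 33*39)=-1287, (33*-22 - 15*9)=-861; twice the area = |1810| = 1810; area = 905; boundary points = 1 + 1 + 3 + 1 + 3 + 1 = 10; strictly interior points = area - boundary/2 + 1 = 901; answer 901
Part 3: A2 = 901; d = 43; T(2) = 3*(-41) - 1*(43) = -166; iterating: T(2)=-166, T(3)=-457, T(4)=-1205, T(5)=-3158, T(6)=-8269, T(7)=-21649, T(8)=-56678, T(9)=-148385, T(10)=-388477, T(11)=-1017046, T(12)=-2662661, T(13)=-6970937, T(14)=-18250150, T(15)=-47779513, T(16)=-125088389, T(17)=-327485654; answer -327485654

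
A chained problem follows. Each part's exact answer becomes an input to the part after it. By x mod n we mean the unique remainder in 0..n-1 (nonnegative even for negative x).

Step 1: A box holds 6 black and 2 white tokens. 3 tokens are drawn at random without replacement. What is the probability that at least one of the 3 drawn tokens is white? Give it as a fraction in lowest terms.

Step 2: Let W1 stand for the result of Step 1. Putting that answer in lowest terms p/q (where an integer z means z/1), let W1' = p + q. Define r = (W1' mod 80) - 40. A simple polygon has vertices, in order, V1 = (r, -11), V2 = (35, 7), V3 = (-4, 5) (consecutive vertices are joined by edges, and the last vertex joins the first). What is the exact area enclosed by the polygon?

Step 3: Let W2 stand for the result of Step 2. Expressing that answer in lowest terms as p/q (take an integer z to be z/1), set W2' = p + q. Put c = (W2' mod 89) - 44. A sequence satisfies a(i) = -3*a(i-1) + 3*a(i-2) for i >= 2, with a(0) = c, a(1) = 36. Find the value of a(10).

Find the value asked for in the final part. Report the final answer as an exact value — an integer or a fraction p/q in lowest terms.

Step 1: total draws C(8,3) = 56; complement C(6,3) = 20; favorable 56 - 20 = 36; P = 9/14; answer 9/14
Step 2: W1 = 9/14; threaded value p + q = 23; r = -17; cross terms: (-17*7 - 35*-11)=266, (35*5 - -4*7)=203, (-4*-11 - -17*5)=129; twice the area = |598| = 598; area = 299; answer 299
Step 3: W2 = 299; threaded value p + q = 300; c = -11; a(2) = -3*(36) + 3*(-11) = -141; iterating: a(2)=-141, a(3)=531, a(4)=-2016, a(5)=7641, a(6)=-28971, a(7)=109836, a(8)=-416421, a(9)=1578771, a(10)=-5985576; answer -5985576

-5985576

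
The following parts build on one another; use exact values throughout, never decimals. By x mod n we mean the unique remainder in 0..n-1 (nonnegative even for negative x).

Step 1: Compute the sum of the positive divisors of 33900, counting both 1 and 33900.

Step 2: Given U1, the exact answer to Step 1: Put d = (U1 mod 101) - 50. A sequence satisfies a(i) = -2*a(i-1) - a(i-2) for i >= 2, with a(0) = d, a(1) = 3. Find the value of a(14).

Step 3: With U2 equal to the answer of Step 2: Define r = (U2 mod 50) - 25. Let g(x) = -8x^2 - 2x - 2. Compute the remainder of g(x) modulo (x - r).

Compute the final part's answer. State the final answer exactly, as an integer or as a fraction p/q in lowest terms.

-2018

Step 1: 33900 = 2^2 * 3 * 5^2 * 113; sigma = (1 + 2 + 4) * (1 + 3) * (1 + 5 + 25) * (1 + 113) = 7 * 4 * 31 * 114 = 98952; answer 98952
Step 2: U1 = 98952; d = 23; a(2) = -2*(3) - 1*(23) = -29; iterating: a(2)=-29, a(3)=55, a(4)=-81, a(5)=107, a(6)=-133, a(7)=159, a(8)=-185, a(9)=211, a(10)=-237, a(11)=263, a(12)=-289, a(13)=315, a(14)=-341; answer -341
Step 3: U2 = -341; r = -16; remainder = value at the root: -8*(-16)^2 - 2*(-16)^1 - 2 = (-2048) + (32) + (-2) = -2018; answer -2018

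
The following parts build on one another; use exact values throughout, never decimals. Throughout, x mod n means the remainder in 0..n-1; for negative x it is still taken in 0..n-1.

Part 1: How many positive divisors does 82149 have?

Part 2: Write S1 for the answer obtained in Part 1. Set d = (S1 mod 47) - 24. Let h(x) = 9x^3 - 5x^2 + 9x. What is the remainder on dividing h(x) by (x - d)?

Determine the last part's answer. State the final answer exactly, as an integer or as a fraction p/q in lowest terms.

-38288

Part 1: 82149 = 3 * 139 * 197; number of divisors = (1+1) * (1+1) * (1+1) = 8; answer 8
Part 2: S1 = 8; d = -16; remainder = value at the root: 9*(-16)^3 - 5*(-16)^2 + 9*(-16)^1 = (-36864) + (-1280) + (-144) = -38288; answer -38288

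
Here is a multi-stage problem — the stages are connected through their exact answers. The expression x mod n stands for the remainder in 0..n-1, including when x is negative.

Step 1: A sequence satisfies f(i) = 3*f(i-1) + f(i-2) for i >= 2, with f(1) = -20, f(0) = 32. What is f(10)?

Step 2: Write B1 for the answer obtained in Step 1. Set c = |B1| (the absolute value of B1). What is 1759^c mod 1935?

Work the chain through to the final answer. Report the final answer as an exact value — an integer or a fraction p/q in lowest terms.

1291

Step 1: f(2) = 3*(-20) + 1*(32) = -28; iterating: f(2)=-28, f(3)=-104, f(4)=-340, f(5)=-1124, f(6)=-3712, f(7)=-12260, f(8)=-40492, f(9)=-133736, f(10)=-441700; answer -441700
Step 2: B1 = -441700; c = 441700; squarings mod 1935: 1759^1=1759, 1759^2=16, 1759^4=256, 1759^8=1681, 1759^16=661, 1759^32=1546, 1759^64=391, 1759^128=16, 1759^256=256, 1759^512=1681, 1759^1024=661, 1759^2048=1546, 1759^4096=391, 1759^8192=16, 1759^16384=256, 1759^32768=1681, 1759^65536=661, 1759^131072=1546, 1759^262144=391; 1759^441700 = 1759^4 * 1759^32 * 1759^64 * 1759^256 * 1759^1024 * 1759^2048 * 1759^4096 * 1759^8192 * 1759^32768 * 1759^131072 * 1759^262144 = 1291 (mod 1935); answer 1291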